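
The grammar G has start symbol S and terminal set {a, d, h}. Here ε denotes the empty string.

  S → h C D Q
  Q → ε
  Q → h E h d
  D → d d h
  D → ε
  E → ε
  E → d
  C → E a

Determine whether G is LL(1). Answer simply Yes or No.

FIRST(S) = {h}
FIRST(Q) = {ε, h}
FIRST(D) = {ε, d}
FIRST(E) = {ε, d}
FIRST(C) = {a, d}
FOLLOW(S) = {$}
FOLLOW(Q) = {$}
FOLLOW(D) = {$, h}
FOLLOW(E) = {a, h}
FOLLOW(C) = {$, d, h}
Each cell of M receives at most one production.

Yes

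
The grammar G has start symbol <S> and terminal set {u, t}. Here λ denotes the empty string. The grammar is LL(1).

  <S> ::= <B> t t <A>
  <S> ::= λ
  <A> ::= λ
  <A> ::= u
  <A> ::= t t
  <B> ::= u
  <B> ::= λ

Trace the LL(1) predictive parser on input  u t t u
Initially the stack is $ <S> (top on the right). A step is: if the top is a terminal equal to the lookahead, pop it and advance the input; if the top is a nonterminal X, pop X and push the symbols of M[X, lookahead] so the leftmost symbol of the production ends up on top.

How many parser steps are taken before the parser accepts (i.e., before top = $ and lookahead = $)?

     Stack          Input      Action
  1  $ <S>          u t t u $  expand <S> ::= <B> t t <A>
  2  $ <A> t t <B>  u t t u $  expand <B> ::= u
  3  $ <A> t t u    u t t u $  match u
  4  $ <A> t t      t t u $    match t
  5  $ <A> t        t u $      match t
  6  $ <A>          u $        expand <A> ::= u
  7  $ u            u $        match u
Accept reached after 7 steps.

7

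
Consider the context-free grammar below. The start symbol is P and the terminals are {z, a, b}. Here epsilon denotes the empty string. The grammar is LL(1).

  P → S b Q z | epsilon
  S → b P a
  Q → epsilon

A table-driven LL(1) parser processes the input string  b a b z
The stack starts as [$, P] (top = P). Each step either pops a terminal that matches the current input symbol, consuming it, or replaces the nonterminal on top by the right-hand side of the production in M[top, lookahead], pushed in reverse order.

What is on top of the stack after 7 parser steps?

z

step 1: stack=$ P  input=b a b z $  — expand P → S b Q z
step 2: stack=$ z Q b S  input=b a b z $  — expand S → b P a
step 3: stack=$ z Q b a P b  input=b a b z $  — match b
step 4: stack=$ z Q b a P  input=a b z $  — expand P → epsilon
step 5: stack=$ z Q b a  input=a b z $  — match a
step 6: stack=$ z Q b  input=b z $  — match b
step 7: stack=$ z Q  input=z $  — expand Q → epsilon
Stack after step 7: $ z (top = z).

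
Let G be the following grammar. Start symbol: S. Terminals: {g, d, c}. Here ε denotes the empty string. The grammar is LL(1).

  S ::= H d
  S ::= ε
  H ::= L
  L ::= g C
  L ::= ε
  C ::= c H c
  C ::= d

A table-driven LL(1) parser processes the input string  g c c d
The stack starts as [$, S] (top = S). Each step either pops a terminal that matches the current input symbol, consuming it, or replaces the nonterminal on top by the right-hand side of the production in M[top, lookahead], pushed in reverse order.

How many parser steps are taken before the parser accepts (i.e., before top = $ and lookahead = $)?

10

step 1: stack=$ S  input=g c c d $  — expand S ::= H d
step 2: stack=$ d H  input=g c c d $  — expand H ::= L
step 3: stack=$ d L  input=g c c d $  — expand L ::= g C
step 4: stack=$ d C g  input=g c c d $  — match g
step 5: stack=$ d C  input=c c d $  — expand C ::= c H c
step 6: stack=$ d c H c  input=c c d $  — match c
step 7: stack=$ d c H  input=c d $  — expand H ::= L
step 8: stack=$ d c L  input=c d $  — expand L ::= ε
step 9: stack=$ d c  input=c d $  — match c
step 10: stack=$ d  input=d $  — match d
Accept reached after 10 steps.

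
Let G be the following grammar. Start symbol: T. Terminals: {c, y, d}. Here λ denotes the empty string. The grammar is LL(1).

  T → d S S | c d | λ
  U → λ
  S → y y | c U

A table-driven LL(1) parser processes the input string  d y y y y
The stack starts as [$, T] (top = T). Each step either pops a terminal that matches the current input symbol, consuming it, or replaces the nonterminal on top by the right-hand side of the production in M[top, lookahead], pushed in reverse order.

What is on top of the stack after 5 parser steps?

S

step 1: stack=$ T  input=d y y y y $  — expand T → d S S
step 2: stack=$ S S d  input=d y y y y $  — match d
step 3: stack=$ S S  input=y y y y $  — expand S → y y
step 4: stack=$ S y y  input=y y y y $  — match y
step 5: stack=$ S y  input=y y y $  — match y
Stack after step 5: $ S (top = S).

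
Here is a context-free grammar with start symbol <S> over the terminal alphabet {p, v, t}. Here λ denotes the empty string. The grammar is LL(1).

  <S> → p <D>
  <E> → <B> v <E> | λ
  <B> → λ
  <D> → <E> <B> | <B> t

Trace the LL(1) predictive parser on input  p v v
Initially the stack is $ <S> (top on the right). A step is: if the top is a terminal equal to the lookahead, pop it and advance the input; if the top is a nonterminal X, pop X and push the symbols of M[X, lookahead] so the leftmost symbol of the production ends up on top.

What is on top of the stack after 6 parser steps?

     Stack            Input    Action
  1  $ <S>            p v v $  expand <S> → p <D>
  2  $ <D> p          p v v $  match p
  3  $ <D>            v v $    expand <D> → <E> <B>
  4  $ <B> <E>        v v $    expand <E> → <B> v <E>
  5  $ <B> <E> v <B>  v v $    expand <B> → λ
  6  $ <B> <E> v      v v $    match v
Stack after step 6: $ <B> <E> (top = <E>).

<E>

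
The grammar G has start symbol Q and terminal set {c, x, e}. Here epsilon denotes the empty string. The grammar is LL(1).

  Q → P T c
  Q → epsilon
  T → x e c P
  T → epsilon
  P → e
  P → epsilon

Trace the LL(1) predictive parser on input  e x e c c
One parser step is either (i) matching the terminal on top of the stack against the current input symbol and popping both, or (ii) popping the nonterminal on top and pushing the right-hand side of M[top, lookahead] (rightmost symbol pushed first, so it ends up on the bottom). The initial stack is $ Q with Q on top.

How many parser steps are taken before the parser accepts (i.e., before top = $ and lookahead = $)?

step 1: stack=$ Q  input=e x e c c $  — expand Q → P T c
step 2: stack=$ c T P  input=e x e c c $  — expand P → e
step 3: stack=$ c T e  input=e x e c c $  — match e
step 4: stack=$ c T  input=x e c c $  — expand T → x e c P
step 5: stack=$ c P c e x  input=x e c c $  — match x
step 6: stack=$ c P c e  input=e c c $  — match e
step 7: stack=$ c P c  input=c c $  — match c
step 8: stack=$ c P  input=c $  — expand P → epsilon
step 9: stack=$ c  input=c $  — match c
Accept reached after 9 steps.

9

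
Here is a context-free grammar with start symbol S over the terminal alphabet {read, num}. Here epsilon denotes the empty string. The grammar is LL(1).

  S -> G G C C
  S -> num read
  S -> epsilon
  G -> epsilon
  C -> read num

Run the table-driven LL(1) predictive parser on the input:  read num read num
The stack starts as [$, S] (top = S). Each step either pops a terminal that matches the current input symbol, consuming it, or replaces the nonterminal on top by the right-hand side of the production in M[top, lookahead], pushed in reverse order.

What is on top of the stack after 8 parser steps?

     Stack         Input                Action
  1  $ S           read num read num $  expand S -> G G C C
  2  $ C C G G     read num read num $  expand G -> epsilon
  3  $ C C G       read num read num $  expand G -> epsilon
  4  $ C C         read num read num $  expand C -> read num
  5  $ C num read  read num read num $  match read
  6  $ C num       num read num $       match num
  7  $ C           read num $           expand C -> read num
  8  $ num read    read num $           match read
Stack after step 8: $ num (top = num).

num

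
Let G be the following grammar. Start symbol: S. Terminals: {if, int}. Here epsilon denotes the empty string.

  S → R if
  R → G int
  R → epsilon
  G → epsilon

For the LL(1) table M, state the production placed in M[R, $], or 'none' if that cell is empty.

FIRST(G) = {epsilon}
FIRST(R) = {epsilon, int}  (via G int)
FIRST(S) = {if, int}  (via R if)
FOLLOW(S) includes $ since S is the start symbol.
FOLLOW(R): in S→R if, R is followed by if with FIRST {if}. Thus FOLLOW(R) = {if}.
For R → G int: FIRST(G int) = {int}, so it goes in M[R, t] for t ∈ {int}.
For R → epsilon: FIRST(epsilon) = {epsilon}, so it goes in M[R, t] for t ∈ {}; since epsilon ∈ FIRST, also for every t ∈ FOLLOW(R) = {if}.
None of these place a production in M[R, $].

none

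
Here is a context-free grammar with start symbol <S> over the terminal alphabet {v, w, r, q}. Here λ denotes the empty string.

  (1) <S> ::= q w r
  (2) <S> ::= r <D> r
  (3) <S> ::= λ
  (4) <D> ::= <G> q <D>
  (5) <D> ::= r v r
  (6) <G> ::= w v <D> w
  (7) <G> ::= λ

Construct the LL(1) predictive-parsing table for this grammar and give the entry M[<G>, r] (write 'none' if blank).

none

FIRST(<S>) = {λ, q, r}
FIRST(<G>) = {λ, w}
FIRST(<D>) = {q, r, w}  (via <G> q <D>)
FOLLOW(<S>) includes $ since <S> is the start symbol.
FOLLOW(<G>): in <D>::=<G> q <D>, <G> is followed by q <D> with FIRST {q}. Thus FOLLOW(<G>) = {q}.
For <G> ::= w v <D> w: FIRST(w v <D> w) = {w}, so it goes in M[<G>, t] for t ∈ {w}.
For <G> ::= λ: FIRST(λ) = {λ}, so it goes in M[<G>, t] for t ∈ {}; since λ ∈ FIRST, also for every t ∈ FOLLOW(<G>) = {q}.
None of these place a production in M[<G>, r].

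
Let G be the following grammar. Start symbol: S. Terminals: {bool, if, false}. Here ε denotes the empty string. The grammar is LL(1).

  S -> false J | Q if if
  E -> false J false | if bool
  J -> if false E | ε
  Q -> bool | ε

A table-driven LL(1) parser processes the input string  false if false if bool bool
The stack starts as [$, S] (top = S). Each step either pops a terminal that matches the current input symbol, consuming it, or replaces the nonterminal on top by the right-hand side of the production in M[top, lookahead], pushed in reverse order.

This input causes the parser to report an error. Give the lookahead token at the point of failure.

bool

     Stack         Input                          Action
  1  $ S           false if false if bool bool $  expand S -> false J
  2  $ J false     false if false if bool bool $  match false
  3  $ J           if false if bool bool $        expand J -> if false E
  4  $ E false if  if false if bool bool $        match if
  5  $ E false     false if bool bool $           match false
  6  $ E           if bool bool $                 expand E -> if bool
  7  $ bool if     if bool bool $                 match if
  8  $ bool        bool bool $                    match bool
  9  $             bool $                         error: stack empty but input remains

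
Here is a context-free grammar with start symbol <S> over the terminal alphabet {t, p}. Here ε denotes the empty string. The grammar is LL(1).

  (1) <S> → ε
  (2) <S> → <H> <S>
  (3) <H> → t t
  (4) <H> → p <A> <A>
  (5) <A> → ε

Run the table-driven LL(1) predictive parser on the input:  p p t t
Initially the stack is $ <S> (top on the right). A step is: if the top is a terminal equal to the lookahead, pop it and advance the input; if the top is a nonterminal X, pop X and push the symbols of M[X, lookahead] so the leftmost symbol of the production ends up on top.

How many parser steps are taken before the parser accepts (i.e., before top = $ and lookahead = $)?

15

      Stack            Input      Action
   1  $ <S>            p p t t $  expand <S> → <H> <S>
   2  $ <S> <H>        p p t t $  expand <H> → p <A> <A>
   3  $ <S> <A> <A> p  p p t t $  match p
   4  $ <S> <A> <A>    p t t $    expand <A> → ε
   5  $ <S> <A>        p t t $    expand <A> → ε
   6  $ <S>            p t t $    expand <S> → <H> <S>
   7  $ <S> <H>        p t t $    expand <H> → p <A> <A>
   8  $ <S> <A> <A> p  p t t $    match p
   9  $ <S> <A> <A>    t t $      expand <A> → ε
  10  $ <S> <A>        t t $      expand <A> → ε
  11  $ <S>            t t $      expand <S> → <H> <S>
  12  $ <S> <H>        t t $      expand <H> → t t
  13  $ <S> t t        t t $      match t
  14  $ <S> t          t $        match t
  15  $ <S>            $          expand <S> → ε
Accept reached after 15 steps.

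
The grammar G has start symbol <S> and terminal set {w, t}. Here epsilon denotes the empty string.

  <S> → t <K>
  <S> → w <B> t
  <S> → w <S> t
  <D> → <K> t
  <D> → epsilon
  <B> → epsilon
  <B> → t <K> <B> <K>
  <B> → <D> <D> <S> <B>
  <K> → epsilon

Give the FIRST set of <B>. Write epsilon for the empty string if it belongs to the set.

{epsilon, t, w}

FIRST(<S>): from <S>→t <K> we get {t}; from <S>→w <B> t we get {w}; from <S>→w <S> t we get {w}. So FIRST(<S>) = {t, w}.
FIRST(<K>): from <K>→epsilon we get {epsilon}. So FIRST(<K>) = {epsilon}.
FIRST(<D>): from <D>→<K> t we get {t}; from <D>→epsilon we get {epsilon}. So FIRST(<D>) = {epsilon, t}.
FIRST(<B>): from <B>→epsilon we get {epsilon}; from <B>→t <K> <B> <K> we get {t}; from <B>→<D> <D> <S> <B> we get {t, w}. So FIRST(<B>) = {epsilon, t, w}.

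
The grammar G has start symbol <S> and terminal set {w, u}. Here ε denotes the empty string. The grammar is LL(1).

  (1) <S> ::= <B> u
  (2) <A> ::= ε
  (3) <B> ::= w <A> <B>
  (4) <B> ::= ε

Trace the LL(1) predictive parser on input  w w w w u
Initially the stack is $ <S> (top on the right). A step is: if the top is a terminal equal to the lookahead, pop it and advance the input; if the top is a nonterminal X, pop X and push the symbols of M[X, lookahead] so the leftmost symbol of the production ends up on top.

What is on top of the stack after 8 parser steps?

w

step 1: stack=$ <S>  input=w w w w u $  — expand <S> ::= <B> u
step 2: stack=$ u <B>  input=w w w w u $  — expand <B> ::= w <A> <B>
step 3: stack=$ u <B> <A> w  input=w w w w u $  — match w
step 4: stack=$ u <B> <A>  input=w w w u $  — expand <A> ::= ε
step 5: stack=$ u <B>  input=w w w u $  — expand <B> ::= w <A> <B>
step 6: stack=$ u <B> <A> w  input=w w w u $  — match w
step 7: stack=$ u <B> <A>  input=w w u $  — expand <A> ::= ε
step 8: stack=$ u <B>  input=w w u $  — expand <B> ::= w <A> <B>
Stack after step 8: $ u <B> <A> w (top = w).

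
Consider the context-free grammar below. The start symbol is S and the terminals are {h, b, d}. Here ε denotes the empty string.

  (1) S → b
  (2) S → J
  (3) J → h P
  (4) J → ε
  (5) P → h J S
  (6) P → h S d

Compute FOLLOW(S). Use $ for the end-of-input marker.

{$, b, d, h}

FIRST(J) = {ε, h}
FIRST(P) = {h}
FIRST(S) = {ε, b, h}  (via J)
FOLLOW(S) includes $ since S is the start symbol.
FOLLOW(S): in P→h J S, the suffix after S is empty, so FOLLOW(S) ⊇ FOLLOW(P) = {$, b, d, h}; in P→h S d, S is followed by d with FIRST {d}. Thus FOLLOW(S) = {$, b, d, h}.
FOLLOW(J): in S→J, the suffix after J is empty, so FOLLOW(J) ⊇ FOLLOW(S) = {$, b, d, h}; in P→h J S, J is followed by S with FIRST {ε, b, h}; in P→h J S, the suffix after J is nullable, so FOLLOW(J) ⊇ FOLLOW(P) = {$, b, d, h}. Thus FOLLOW(J) = {$, b, d, h}.
FOLLOW(P): in J→h P, the suffix after P is empty, so FOLLOW(P) ⊇ FOLLOW(J) = {$, b, d, h}. Thus FOLLOW(P) = {$, b, d, h}.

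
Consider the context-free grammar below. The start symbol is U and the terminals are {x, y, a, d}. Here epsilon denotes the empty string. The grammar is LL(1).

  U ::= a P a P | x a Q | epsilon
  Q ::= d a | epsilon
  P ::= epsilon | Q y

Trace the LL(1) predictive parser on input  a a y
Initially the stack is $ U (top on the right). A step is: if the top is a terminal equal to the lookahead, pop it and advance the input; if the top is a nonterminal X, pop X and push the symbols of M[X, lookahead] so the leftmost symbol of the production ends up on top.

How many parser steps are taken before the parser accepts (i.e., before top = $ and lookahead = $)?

7

     Stack      Input    Action
  1  $ U        a a y $  expand U ::= a P a P
  2  $ P a P a  a a y $  match a
  3  $ P a P    a y $    expand P ::= epsilon
  4  $ P a      a y $    match a
  5  $ P        y $      expand P ::= Q y
  6  $ y Q      y $      expand Q ::= epsilon
  7  $ y        y $      match y
Accept reached after 7 steps.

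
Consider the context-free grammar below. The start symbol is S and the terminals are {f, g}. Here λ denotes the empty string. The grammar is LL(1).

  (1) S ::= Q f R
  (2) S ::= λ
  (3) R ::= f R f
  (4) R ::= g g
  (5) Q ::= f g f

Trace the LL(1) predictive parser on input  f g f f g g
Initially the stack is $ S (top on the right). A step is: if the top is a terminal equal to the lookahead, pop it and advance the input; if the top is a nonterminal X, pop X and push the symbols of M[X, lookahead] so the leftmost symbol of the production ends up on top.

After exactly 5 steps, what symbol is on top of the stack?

     Stack        Input          Action
  1  $ S          f g f f g g $  expand S ::= Q f R
  2  $ R f Q      f g f f g g $  expand Q ::= f g f
  3  $ R f f g f  f g f f g g $  match f
  4  $ R f f g    g f f g g $    match g
  5  $ R f f      f f g g $      match f
Stack after step 5: $ R f (top = f).

f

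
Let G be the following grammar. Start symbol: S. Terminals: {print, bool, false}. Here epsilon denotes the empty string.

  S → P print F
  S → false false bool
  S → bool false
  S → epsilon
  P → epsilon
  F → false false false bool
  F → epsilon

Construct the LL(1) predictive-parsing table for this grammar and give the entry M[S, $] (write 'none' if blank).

FIRST(P) = {epsilon}
FIRST(F) = {epsilon, false}
FIRST(S) = {epsilon, bool, false, print}  (via P print F)
FOLLOW(S) includes $ since S is the start symbol.
FOLLOW(S): S appears on no right-hand side. Thus FOLLOW(S) = {$}.
For S → P print F: FIRST(P print F) = {print}, so it goes in M[S, t] for t ∈ {print}.
For S → false false bool: FIRST(false false bool) = {false}, so it goes in M[S, t] for t ∈ {false}.
For S → bool false: FIRST(bool false) = {bool}, so it goes in M[S, t] for t ∈ {bool}.
For S → epsilon: FIRST(epsilon) = {epsilon}, so it goes in M[S, t] for t ∈ {}; since epsilon ∈ FIRST, also for every t ∈ FOLLOW(S) = {$}.

S → epsilon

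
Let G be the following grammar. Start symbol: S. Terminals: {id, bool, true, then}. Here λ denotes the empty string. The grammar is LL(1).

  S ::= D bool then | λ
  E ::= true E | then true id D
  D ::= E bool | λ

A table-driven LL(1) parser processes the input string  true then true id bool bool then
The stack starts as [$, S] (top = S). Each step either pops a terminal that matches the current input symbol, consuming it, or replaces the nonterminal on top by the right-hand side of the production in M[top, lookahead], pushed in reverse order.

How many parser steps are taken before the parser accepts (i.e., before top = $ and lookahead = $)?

step 1: stack=$ S  input=true then true id bool bool then $  — expand S ::= D bool then
step 2: stack=$ then bool D  input=true then true id bool bool then $  — expand D ::= E bool
step 3: stack=$ then bool bool E  input=true then true id bool bool then $  — expand E ::= true E
step 4: stack=$ then bool bool E true  input=true then true id bool bool then $  — match true
step 5: stack=$ then bool bool E  input=then true id bool bool then $  — expand E ::= then true id D
step 6: stack=$ then bool bool D id true then  input=then true id bool bool then $  — match then
step 7: stack=$ then bool bool D id true  input=true id bool bool then $  — match true
step 8: stack=$ then bool bool D id  input=id bool bool then $  — match id
step 9: stack=$ then bool bool D  input=bool bool then $  — expand D ::= λ
step 10: stack=$ then bool bool  input=bool bool then $  — match bool
step 11: stack=$ then bool  input=bool then $  — match bool
step 12: stack=$ then  input=then $  — match then
Accept reached after 12 steps.

12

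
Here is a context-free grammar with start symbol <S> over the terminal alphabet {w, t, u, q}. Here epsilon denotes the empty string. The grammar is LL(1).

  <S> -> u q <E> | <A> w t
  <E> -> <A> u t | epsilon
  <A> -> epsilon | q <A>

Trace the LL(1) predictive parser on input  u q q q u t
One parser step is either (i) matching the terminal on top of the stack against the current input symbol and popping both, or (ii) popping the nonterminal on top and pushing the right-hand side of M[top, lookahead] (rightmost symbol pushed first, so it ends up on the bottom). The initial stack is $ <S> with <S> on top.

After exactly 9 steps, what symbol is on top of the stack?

     Stack        Input          Action
  1  $ <S>        u q q q u t $  expand <S> -> u q <E>
  2  $ <E> q u    u q q q u t $  match u
  3  $ <E> q      q q q u t $    match q
  4  $ <E>        q q u t $      expand <E> -> <A> u t
  5  $ t u <A>    q q u t $      expand <A> -> q <A>
  6  $ t u <A> q  q q u t $      match q
  7  $ t u <A>    q u t $        expand <A> -> q <A>
  8  $ t u <A> q  q u t $        match q
  9  $ t u <A>    u t $          expand <A> -> epsilon
Stack after step 9: $ t u (top = u).

u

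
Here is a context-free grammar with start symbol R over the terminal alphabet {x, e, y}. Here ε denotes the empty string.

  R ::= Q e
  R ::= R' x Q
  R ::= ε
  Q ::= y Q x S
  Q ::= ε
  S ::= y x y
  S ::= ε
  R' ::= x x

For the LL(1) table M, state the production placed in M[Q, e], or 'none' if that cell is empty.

FIRST(Q) = {ε, y}
FIRST(S) = {ε, y}
FIRST(R') = {x}
FIRST(R) = {ε, e, x, y}  (via Q e, R' x Q)
FOLLOW(R) includes $ since R is the start symbol.
FOLLOW(R): R appears on no right-hand side. Thus FOLLOW(R) = {$}.
FOLLOW(Q): in R::=Q e, Q is followed by e with FIRST {e}; in R::=R' x Q, the suffix after Q is empty, so FOLLOW(Q) ⊇ FOLLOW(R) = {$}; in Q::=y Q x S, Q is followed by x S with FIRST {x}. Thus FOLLOW(Q) = {$, e, x}.
For Q ::= y Q x S: FIRST(y Q x S) = {y}, so it goes in M[Q, t] for t ∈ {y}.
For Q ::= ε: FIRST(ε) = {ε}, so it goes in M[Q, t] for t ∈ {}; since ε ∈ FIRST, also for every t ∈ FOLLOW(Q) = {$, e, x}.

Q ::= ε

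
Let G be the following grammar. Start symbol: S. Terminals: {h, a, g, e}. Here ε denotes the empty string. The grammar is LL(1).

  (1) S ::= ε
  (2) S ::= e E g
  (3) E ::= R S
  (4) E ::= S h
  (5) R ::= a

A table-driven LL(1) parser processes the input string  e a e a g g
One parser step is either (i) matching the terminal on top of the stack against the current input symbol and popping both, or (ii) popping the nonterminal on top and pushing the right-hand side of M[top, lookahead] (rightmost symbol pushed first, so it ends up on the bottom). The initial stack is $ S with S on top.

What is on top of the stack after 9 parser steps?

     Stack      Input          Action
  1  $ S        e a e a g g $  expand S ::= e E g
  2  $ g E e    e a e a g g $  match e
  3  $ g E      a e a g g $    expand E ::= R S
  4  $ g S R    a e a g g $    expand R ::= a
  5  $ g S a    a e a g g $    match a
  6  $ g S      e a g g $      expand S ::= e E g
  7  $ g g E e  e a g g $      match e
  8  $ g g E    a g g $        expand E ::= R S
  9  $ g g S R  a g g $        expand R ::= a
Stack after step 9: $ g g S a (top = a).

a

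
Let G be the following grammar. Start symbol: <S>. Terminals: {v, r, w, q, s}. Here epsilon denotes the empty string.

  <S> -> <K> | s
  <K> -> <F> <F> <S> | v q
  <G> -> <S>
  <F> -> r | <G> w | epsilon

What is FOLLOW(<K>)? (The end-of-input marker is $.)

FIRST(<S>): from <S>-><K> we get {r, s, v}; from <S>->s we get {s}. So FIRST(<S>) = {r, s, v}.
FIRST(<G>): from <G>-><S> we get {r, s, v}. So FIRST(<G>) = {r, s, v}.
FIRST(<F>): from <F>->r we get {r}; from <F>-><G> w we get {r, s, v}; from <F>->epsilon we get {epsilon}. So FIRST(<F>) = {epsilon, r, s, v}.
FIRST(<K>): from <K>-><F> <F> <S> we get {r, s, v}; from <K>->v q we get {v}. So FIRST(<K>) = {r, s, v}.
FOLLOW(<S>) includes $ since <S> is the start symbol.
FOLLOW(<G>): in <F>-><G> w, <G> is followed by w with FIRST {w}. Thus FOLLOW(<G>) = {w}.
FOLLOW(<F>): in <K>-><F> <F> <S> (occurrence 1), <F> is followed by <F> <S> with FIRST {r, s, v}; in <K>-><F> <F> <S> (occurrence 2), <F> is followed by <S> with FIRST {r, s, v}. Thus FOLLOW(<F>) = {r, s, v}.
FOLLOW(<S>): in <K>-><F> <F> <S>, the suffix after <S> is empty, so FOLLOW(<S>) ⊇ FOLLOW(<K>) = {$, w}; in <G>-><S>, the suffix after <S> is empty, so FOLLOW(<S>) ⊇ FOLLOW(<G>) = {w}. Thus FOLLOW(<S>) = {$, w}.
FOLLOW(<K>): in <S>-><K>, the suffix after <K> is empty, so FOLLOW(<K>) ⊇ FOLLOW(<S>) = {$, w}. Thus FOLLOW(<K>) = {$, w}.

{$, w}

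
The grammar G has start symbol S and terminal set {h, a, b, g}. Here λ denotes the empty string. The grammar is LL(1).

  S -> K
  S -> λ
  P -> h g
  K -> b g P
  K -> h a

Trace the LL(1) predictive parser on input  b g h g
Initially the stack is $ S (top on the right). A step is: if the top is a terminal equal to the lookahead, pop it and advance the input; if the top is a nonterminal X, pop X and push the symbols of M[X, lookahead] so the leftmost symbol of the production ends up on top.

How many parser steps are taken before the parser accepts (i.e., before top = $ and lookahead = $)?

     Stack    Input      Action
  1  $ S      b g h g $  expand S -> K
  2  $ K      b g h g $  expand K -> b g P
  3  $ P g b  b g h g $  match b
  4  $ P g    g h g $    match g
  5  $ P      h g $      expand P -> h g
  6  $ g h    h g $      match h
  7  $ g      g $        match g
Accept reached after 7 steps.

7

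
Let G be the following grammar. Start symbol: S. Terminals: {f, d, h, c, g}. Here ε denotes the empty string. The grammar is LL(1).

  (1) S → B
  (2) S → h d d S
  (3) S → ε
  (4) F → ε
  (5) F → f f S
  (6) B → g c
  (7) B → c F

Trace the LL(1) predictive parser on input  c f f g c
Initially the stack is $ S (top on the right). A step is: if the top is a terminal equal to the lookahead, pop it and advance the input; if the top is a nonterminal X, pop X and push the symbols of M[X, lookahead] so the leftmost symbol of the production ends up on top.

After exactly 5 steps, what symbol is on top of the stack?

step 1: stack=$ S  input=c f f g c $  — expand S → B
step 2: stack=$ B  input=c f f g c $  — expand B → c F
step 3: stack=$ F c  input=c f f g c $  — match c
step 4: stack=$ F  input=f f g c $  — expand F → f f S
step 5: stack=$ S f f  input=f f g c $  — match f
Stack after step 5: $ S f (top = f).

f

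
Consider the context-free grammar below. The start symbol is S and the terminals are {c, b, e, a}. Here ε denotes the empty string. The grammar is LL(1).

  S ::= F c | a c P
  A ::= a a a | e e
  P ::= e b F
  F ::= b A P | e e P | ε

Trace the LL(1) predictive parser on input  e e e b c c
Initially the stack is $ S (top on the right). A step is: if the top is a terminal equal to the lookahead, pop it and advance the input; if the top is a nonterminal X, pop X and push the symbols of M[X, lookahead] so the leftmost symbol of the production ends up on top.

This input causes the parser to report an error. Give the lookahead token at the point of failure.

c

      Stack      Input          Action
   1  $ S        e e e b c c $  expand S ::= F c
   2  $ c F      e e e b c c $  expand F ::= e e P
   3  $ c P e e  e e e b c c $  match e
   4  $ c P e    e e b c c $    match e
   5  $ c P      e b c c $      expand P ::= e b F
   6  $ c F b e  e b c c $      match e
   7  $ c F b    b c c $        match b
   8  $ c F      c c $          expand F ::= ε
   9  $ c        c c $          match c
  10  $          c $            error: stack empty but input remains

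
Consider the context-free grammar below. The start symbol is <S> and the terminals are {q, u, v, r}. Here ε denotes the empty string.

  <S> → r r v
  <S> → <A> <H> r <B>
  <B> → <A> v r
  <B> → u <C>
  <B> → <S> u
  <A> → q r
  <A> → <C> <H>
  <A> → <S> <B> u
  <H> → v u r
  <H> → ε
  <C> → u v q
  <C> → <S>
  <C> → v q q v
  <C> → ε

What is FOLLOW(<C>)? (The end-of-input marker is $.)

{$, q, r, u, v}

FIRST(<H>): from <H>→v u r we get {v}; from <H>→ε we get {ε}. So FIRST(<H>) = {ε, v}.
FIRST(<S>): from <S>→r r v we get {r}; from <S>→<A> <H> r <B> we get {q, r, u, v}. So FIRST(<S>) = {q, r, u, v}.
FIRST(<C>): from <C>→u v q we get {u}; from <C>→<S> we get {q, r, u, v}; from <C>→v q q v we get {v}; from <C>→ε we get {ε}. So FIRST(<C>) = {ε, q, r, u, v}.
FIRST(<A>): from <A>→q r we get {q}; from <A>→<C> <H> we get {ε, q, r, u, v}; from <A>→<S> <B> u we get {q, r, u, v}. So FIRST(<A>) = {ε, q, r, u, v}.
FIRST(<B>): from <B>→<A> v r we get {q, r, u, v}; from <B>→u <C> we get {u}; from <B>→<S> u we get {q, r, u, v}. So FIRST(<B>) = {q, r, u, v}.
FOLLOW(<S>) includes $ since <S> is the start symbol.
FOLLOW(<A>): in <S>→<A> <H> r <B>, <A> is followed by <H> r <B> with FIRST {r, v}; in <B>→<A> v r, <A> is followed by v r with FIRST {v}. Thus FOLLOW(<A>) = {r, v}.
FOLLOW(<H>): in <S>→<A> <H> r <B>, <H> is followed by r <B> with FIRST {r}; in <A>→<C> <H>, the suffix after <H> is empty, so FOLLOW(<H>) ⊇ FOLLOW(<A>) = {r, v}. Thus FOLLOW(<H>) = {r, v}.
FOLLOW(<S>): in <B>→<S> u, <S> is followed by u with FIRST {u}; in <A>→<S> <B> u, <S> is followed by <B> u with FIRST {q, r, u, v}; in <C>→<S>, the suffix after <S> is empty, so FOLLOW(<S>) ⊇ FOLLOW(<C>) = {$, q, r, u, v}. Thus FOLLOW(<S>) = {$, q, r, u, v}.
FOLLOW(<B>): in <S>→<A> <H> r <B>, the suffix after <B> is empty, so FOLLOW(<B>) ⊇ FOLLOW(<S>) = {$, q, r, u, v}; in <A>→<S> <B> u, <B> is followed by u with FIRST {u}. Thus FOLLOW(<B>) = {$, q, r, u, v}.
FOLLOW(<C>): in <B>→u <C>, the suffix after <C> is empty, so FOLLOW(<C>) ⊇ FOLLOW(<B>) = {$, q, r, u, v}; in <A>→<C> <H>, <C> is followed by <H> with FIRST {ε, v}; in <A>→<C> <H>, the suffix after <C> is nullable, so FOLLOW(<C>) ⊇ FOLLOW(<A>) = {r, v}. Thus FOLLOW(<C>) = {$, q, r, u, v}.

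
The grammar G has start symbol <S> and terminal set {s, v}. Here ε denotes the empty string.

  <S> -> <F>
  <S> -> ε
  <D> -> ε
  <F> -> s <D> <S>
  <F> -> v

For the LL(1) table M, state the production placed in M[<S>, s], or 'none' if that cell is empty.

<S> -> <F>

FIRST(<D>): from <D>->ε we get {ε}. So FIRST(<D>) = {ε}.
FIRST(<F>): from <F>->s <D> <S> we get {s}; from <F>->v we get {v}. So FIRST(<F>) = {s, v}.
FIRST(<S>): from <S>-><F> we get {s, v}; from <S>->ε we get {ε}. So FIRST(<S>) = {ε, s, v}.
FOLLOW(<S>) includes $ since <S> is the start symbol.
FOLLOW(<S>): in <F>->s <D> <S>, the suffix after <S> is empty, so FOLLOW(<S>) ⊇ FOLLOW(<F>) = {$}. Thus FOLLOW(<S>) = {$}.
FOLLOW(<F>): in <S>-><F>, the suffix after <F> is empty, so FOLLOW(<F>) ⊇ FOLLOW(<S>) = {$}. Thus FOLLOW(<F>) = {$}.
For <S> -> <F>: FIRST(<F>) = {s, v}, so it goes in M[<S>, t] for t ∈ {s, v}.
For <S> -> ε: FIRST(ε) = {ε}, so it goes in M[<S>, t] for t ∈ {}; since ε ∈ FIRST, also for every t ∈ FOLLOW(<S>) = {$}.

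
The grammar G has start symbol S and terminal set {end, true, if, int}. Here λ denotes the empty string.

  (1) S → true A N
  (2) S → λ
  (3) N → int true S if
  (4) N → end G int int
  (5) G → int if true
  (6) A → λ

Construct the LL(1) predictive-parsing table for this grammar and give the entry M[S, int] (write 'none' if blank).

FIRST(S) = {λ, true}
FIRST(N) = {end, int}
FIRST(G) = {int}
FIRST(A) = {λ}
FOLLOW(S) includes $ since S is the start symbol.
FOLLOW(S): in N→int true S if, S is followed by if with FIRST {if}. Thus FOLLOW(S) = {$, if}.
For S → true A N: FIRST(true A N) = {true}, so it goes in M[S, t] for t ∈ {true}.
For S → λ: FIRST(λ) = {λ}, so it goes in M[S, t] for t ∈ {}; since λ ∈ FIRST, also for every t ∈ FOLLOW(S) = {$, if}.
None of these place a production in M[S, int].

none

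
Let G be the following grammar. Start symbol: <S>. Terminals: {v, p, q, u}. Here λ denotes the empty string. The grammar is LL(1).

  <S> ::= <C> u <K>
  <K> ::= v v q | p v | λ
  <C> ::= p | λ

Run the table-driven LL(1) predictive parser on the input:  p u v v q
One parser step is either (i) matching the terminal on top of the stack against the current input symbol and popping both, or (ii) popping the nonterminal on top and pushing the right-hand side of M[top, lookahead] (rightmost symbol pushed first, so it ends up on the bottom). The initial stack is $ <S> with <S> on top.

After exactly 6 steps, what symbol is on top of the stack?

step 1: stack=$ <S>  input=p u v v q $  — expand <S> ::= <C> u <K>
step 2: stack=$ <K> u <C>  input=p u v v q $  — expand <C> ::= p
step 3: stack=$ <K> u p  input=p u v v q $  — match p
step 4: stack=$ <K> u  input=u v v q $  — match u
step 5: stack=$ <K>  input=v v q $  — expand <K> ::= v v q
step 6: stack=$ q v v  input=v v q $  — match v
Stack after step 6: $ q v (top = v).

v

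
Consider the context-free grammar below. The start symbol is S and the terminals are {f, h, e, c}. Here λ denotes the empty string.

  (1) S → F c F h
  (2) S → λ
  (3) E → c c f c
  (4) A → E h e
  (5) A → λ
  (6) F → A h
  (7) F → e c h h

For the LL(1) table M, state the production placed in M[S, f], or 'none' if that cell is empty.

none

FIRST(E): from E→c c f c we get {c}. So FIRST(E) = {c}.
FIRST(A): from A→E h e we get {c}; from A→λ we get {λ}. So FIRST(A) = {λ, c}.
FIRST(F): from F→A h we get {c, h}; from F→e c h h we get {e}. So FIRST(F) = {c, e, h}.
FIRST(S): from S→F c F h we get {c, e, h}; from S→λ we get {λ}. So FIRST(S) = {λ, c, e, h}.
FOLLOW(S) includes $ since S is the start symbol.
FOLLOW(S): S appears on no right-hand side. Thus FOLLOW(S) = {$}.
For S → F c F h: FIRST(F c F h) = {c, e, h}, so it goes in M[S, t] for t ∈ {c, e, h}.
For S → λ: FIRST(λ) = {λ}, so it goes in M[S, t] for t ∈ {}; since λ ∈ FIRST, also for every t ∈ FOLLOW(S) = {$}.
None of these place a production in M[S, f].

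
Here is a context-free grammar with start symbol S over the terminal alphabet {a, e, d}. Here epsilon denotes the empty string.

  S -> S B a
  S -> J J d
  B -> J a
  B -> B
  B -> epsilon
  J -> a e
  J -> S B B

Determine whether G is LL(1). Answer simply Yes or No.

No

FIRST(S) = {a}
FIRST(B) = {epsilon, a}
FIRST(J) = {a}
FOLLOW(S) = {$, a, d}
FOLLOW(B) = {a, d}
FOLLOW(J) = {a, d}
Cell M[B, a] receives both B -> J a and B -> B and B -> epsilon — the grammar is not LL(1).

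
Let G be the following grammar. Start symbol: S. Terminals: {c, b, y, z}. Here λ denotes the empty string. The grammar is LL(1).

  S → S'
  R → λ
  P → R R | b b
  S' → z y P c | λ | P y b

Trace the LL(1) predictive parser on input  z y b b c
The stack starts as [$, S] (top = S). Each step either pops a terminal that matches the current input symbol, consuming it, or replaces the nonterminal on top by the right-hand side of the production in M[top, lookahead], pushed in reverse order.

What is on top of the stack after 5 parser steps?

b

step 1: stack=$ S  input=z y b b c $  — expand S → S'
step 2: stack=$ S'  input=z y b b c $  — expand S' → z y P c
step 3: stack=$ c P y z  input=z y b b c $  — match z
step 4: stack=$ c P y  input=y b b c $  — match y
step 5: stack=$ c P  input=b b c $  — expand P → b b
Stack after step 5: $ c b b (top = b).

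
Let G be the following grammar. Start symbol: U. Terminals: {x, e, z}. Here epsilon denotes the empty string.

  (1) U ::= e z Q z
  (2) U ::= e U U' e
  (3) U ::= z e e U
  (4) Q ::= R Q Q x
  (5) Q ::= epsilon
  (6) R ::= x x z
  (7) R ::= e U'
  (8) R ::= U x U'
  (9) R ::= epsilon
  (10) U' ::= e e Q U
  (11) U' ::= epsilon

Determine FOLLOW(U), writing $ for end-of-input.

FIRST(U): from U::=e z Q z we get {e}; from U::=e U U' e we get {e}; from U::=z e e U we get {z}. So FIRST(U) = {e, z}.
FIRST(U'): from U'::=e e Q U we get {e}; from U'::=epsilon we get {epsilon}. So FIRST(U') = {epsilon, e}.
FIRST(R): from R::=x x z we get {x}; from R::=e U' we get {e}; from R::=U x U' we get {e, z}; from R::=epsilon we get {epsilon}. So FIRST(R) = {epsilon, e, x, z}.
FIRST(Q): from Q::=R Q Q x we get {e, x, z}; from Q::=epsilon we get {epsilon}. So FIRST(Q) = {epsilon, e, x, z}.
FOLLOW(U) includes $ since U is the start symbol.
FOLLOW(Q): in U::=e z Q z, Q is followed by z with FIRST {z}; in Q::=R Q Q x (occurrence 1), Q is followed by Q x with FIRST {e, x, z}; in Q::=R Q Q x (occurrence 2), Q is followed by x with FIRST {x}; in U'::=e e Q U, Q is followed by U with FIRST {e, z}. Thus FOLLOW(Q) = {e, x, z}.
FOLLOW(R): in Q::=R Q Q x, R is followed by Q Q x with FIRST {e, x, z}. Thus FOLLOW(R) = {e, x, z}.
FOLLOW(U'): in U::=e U U' e, U' is followed by e with FIRST {e}; in R::=e U', the suffix after U' is empty, so FOLLOW(U') ⊇ FOLLOW(R) = {e, x, z}; in R::=U x U', the suffix after U' is empty, so FOLLOW(U') ⊇ FOLLOW(R) = {e, x, z}. Thus FOLLOW(U') = {e, x, z}.
FOLLOW(U): in U::=e U U' e, U is followed by U' e with FIRST {e}; in U::=z e e U, the suffix after U is empty (adds nothing new); in R::=U x U', U is followed by x U' with FIRST {x}; in U'::=e e Q U, the suffix after U is empty, so FOLLOW(U) ⊇ FOLLOW(U') = {e, x, z}. Thus FOLLOW(U) = {$, e, x, z}.

{$, e, x, z}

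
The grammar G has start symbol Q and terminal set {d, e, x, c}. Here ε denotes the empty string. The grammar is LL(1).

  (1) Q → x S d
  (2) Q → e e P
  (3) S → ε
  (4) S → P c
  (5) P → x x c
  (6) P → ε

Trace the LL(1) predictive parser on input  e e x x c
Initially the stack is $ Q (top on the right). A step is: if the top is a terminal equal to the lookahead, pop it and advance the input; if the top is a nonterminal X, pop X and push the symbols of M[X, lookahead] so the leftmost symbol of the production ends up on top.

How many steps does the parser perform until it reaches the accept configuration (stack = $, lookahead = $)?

7

step 1: stack=$ Q  input=e e x x c $  — expand Q → e e P
step 2: stack=$ P e e  input=e e x x c $  — match e
step 3: stack=$ P e  input=e x x c $  — match e
step 4: stack=$ P  input=x x c $  — expand P → x x c
step 5: stack=$ c x x  input=x x c $  — match x
step 6: stack=$ c x  input=x c $  — match x
step 7: stack=$ c  input=c $  — match c
Accept reached after 7 steps.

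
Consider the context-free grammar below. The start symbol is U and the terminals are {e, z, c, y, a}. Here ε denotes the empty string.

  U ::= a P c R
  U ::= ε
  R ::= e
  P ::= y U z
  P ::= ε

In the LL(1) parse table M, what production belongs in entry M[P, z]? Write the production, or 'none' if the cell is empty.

none

FIRST(U) = {ε, a}
FIRST(R) = {e}
FIRST(P) = {ε, y}
FOLLOW(U) includes $ since U is the start symbol.
FOLLOW(P): in U::=a P c R, P is followed by c R with FIRST {c}. Thus FOLLOW(P) = {c}.
For P ::= y U z: FIRST(y U z) = {y}, so it goes in M[P, t] for t ∈ {y}.
For P ::= ε: FIRST(ε) = {ε}, so it goes in M[P, t] for t ∈ {}; since ε ∈ FIRST, also for every t ∈ FOLLOW(P) = {c}.
None of these place a production in M[P, z].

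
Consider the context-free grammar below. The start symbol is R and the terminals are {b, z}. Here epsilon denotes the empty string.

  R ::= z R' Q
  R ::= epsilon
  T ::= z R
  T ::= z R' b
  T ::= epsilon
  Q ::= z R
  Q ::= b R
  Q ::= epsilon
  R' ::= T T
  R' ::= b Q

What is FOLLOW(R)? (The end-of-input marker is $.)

FIRST(R) = {epsilon, z}
FIRST(T) = {epsilon, z}
FIRST(Q) = {epsilon, b, z}
FIRST(R') = {epsilon, b, z}  (via T T)
FOLLOW(R) includes $ since R is the start symbol.
FOLLOW(R): in T::=z R, the suffix after R is empty, so FOLLOW(R) ⊇ FOLLOW(T) = {$, b, z}; in Q::=z R, the suffix after R is empty, so FOLLOW(R) ⊇ FOLLOW(Q) = {$, b, z}; in Q::=b R, the suffix after R is empty, so FOLLOW(R) ⊇ FOLLOW(Q) = {$, b, z}. Thus FOLLOW(R) = {$, b, z}.
FOLLOW(R'): in R::=z R' Q, R' is followed by Q with FIRST {epsilon, b, z}; in R::=z R' Q, the suffix after R' is nullable, so FOLLOW(R') ⊇ FOLLOW(R) = {$, b, z}; in T::=z R' b, R' is followed by b with FIRST {b}. Thus FOLLOW(R') = {$, b, z}.
FOLLOW(T): in R'::=T T (occurrence 1), T is followed by T with FIRST {epsilon, z}; in R'::=T T (occurrence 1), the suffix after T is nullable, so FOLLOW(T) ⊇ FOLLOW(R') = {$, b, z}; in R'::=T T (occurrence 2), the suffix after T is empty, so FOLLOW(T) ⊇ FOLLOW(R') = {$, b, z}. Thus FOLLOW(T) = {$, b, z}.
FOLLOW(Q): in R::=z R' Q, the suffix after Q is empty, so FOLLOW(Q) ⊇ FOLLOW(R) = {$, b, z}; in R'::=b Q, the suffix after Q is empty, so FOLLOW(Q) ⊇ FOLLOW(R') = {$, b, z}. Thus FOLLOW(Q) = {$, b, z}.

{$, b, z}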